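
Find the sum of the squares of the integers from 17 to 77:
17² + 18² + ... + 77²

Use ∑_{k=1}^{n} k² = n(n+1)(2n+1)/6, then subtract the first 16 terms.
∑_{k=1}^{77} k² = 77×78×155/6 = 155155
∑_{k=1}^{16} k² = 16×17×33/6 = 1496
∑_{k=17}^{77} k² = 155155 - 1496 = 153659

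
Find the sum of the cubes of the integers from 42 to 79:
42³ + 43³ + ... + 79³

Use ∑_{k=1}^{n} k³ = [n(n+1)/2]², then subtract the first 41 terms.
∑_{k=1}^{79} k³ = [79×80/2]² = 3160² = 9985600
∑_{k=1}^{41} k³ = [41×42/2]² = 861² = 741321
∑_{k=42}^{79} k³ = 9985600 - 741321 = 9244279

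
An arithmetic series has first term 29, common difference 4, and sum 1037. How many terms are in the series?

Using S = n/2 × [2a + (n-1)d]
1037 = n/2 × [2(29) + (n-1)(4)]
1037 = n/2 × [58 + 4n - 4]
2074 = n × [54 + 4n]
4n² + (54)n - 2074 = 0
Discriminant: Δ = (54)² - 4(4)(-2074) = 2916 + 33184 = 36100
√Δ = 190
n = [-(54) + √Δ] / (2·4) = (-54 + 190) / 8 = 136 / 8 = 17
(The negative root is discarded since n must be a positive integer.)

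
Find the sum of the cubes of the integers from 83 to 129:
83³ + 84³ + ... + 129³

Use ∑_{k=1}^{n} k³ = [n(n+1)/2]², then subtract the first 82 terms.
∑_{k=1}^{129} k³ = [129×130/2]² = 8385² = 70308225
∑_{k=1}^{82} k³ = [82×83/2]² = 3403² = 11580409
∑_{k=83}^{129} k³ = 70308225 - 11580409 = 58727816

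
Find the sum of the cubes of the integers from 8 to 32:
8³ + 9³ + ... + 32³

Use ∑_{k=1}^{n} k³ = [n(n+1)/2]², then subtract the first 7 terms.
∑_{k=1}^{32} k³ = [32×33/2]² = 528² = 278784
∑_{k=1}^{7} k³ = [7×8/2]² = 28² = 784
∑_{k=8}^{32} k³ = 278784 - 784 = 278000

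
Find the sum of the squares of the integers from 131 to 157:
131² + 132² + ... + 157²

Use ∑_{k=1}^{n} k² = n(n+1)(2n+1)/6, then subtract the first 130 terms.
∑_{k=1}^{157} k² = 157×158×315/6 = 1302315
∑_{k=1}^{130} k² = 130×131×261/6 = 740805
∑_{k=131}^{157} k² = 1302315 - 740805 = 561510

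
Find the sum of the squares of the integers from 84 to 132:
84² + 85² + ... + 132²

Use ∑_{k=1}^{n} k² = n(n+1)(2n+1)/6, then subtract the first 83 terms.
∑_{k=1}^{132} k² = 132×133×265/6 = 775390
∑_{k=1}^{83} k² = 83×84×167/6 = 194054
∑_{k=84}^{132} k² = 775390 - 194054 = 581336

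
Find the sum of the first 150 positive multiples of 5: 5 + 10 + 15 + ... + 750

Factor out 5: = 5(1 + 2 + ... + 150) = 5 × n(n+1)/2
= 5 × 150×151/2
= 5 × 11325
= 56625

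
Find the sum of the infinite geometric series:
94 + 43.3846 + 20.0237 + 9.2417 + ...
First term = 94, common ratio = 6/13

For |r| < 1, S = a / (1 - r)
S = 94 / (1 - (6/13))
S = 94 / (7/13)
S = 1222/7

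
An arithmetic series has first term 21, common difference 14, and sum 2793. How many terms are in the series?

Using S = n/2 × [2a + (n-1)d]
2793 = n/2 × [2(21) + (n-1)(14)]
2793 = n/2 × [42 + 14n - 14]
5586 = n × [28 + 14n]
14n² + (28)n - 5586 = 0
Discriminant: Δ = (28)² - 4(14)(-5586) = 784 + 312816 = 313600
√Δ = 560
n = [-(28) + √Δ] / (2·14) = (-28 + 560) / 28 = 532 / 28 = 19
(The negative root is discarded since n must be a positive integer.)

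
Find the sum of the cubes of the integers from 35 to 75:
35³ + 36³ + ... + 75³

Use ∑_{k=1}^{n} k³ = [n(n+1)/2]², then subtract the first 34 terms.
∑_{k=1}^{75} k³ = [75×76/2]² = 2850² = 8122500
∑_{k=1}^{34} k³ = [34×35/2]² = 595² = 354025
∑_{k=35}^{75} k³ = 8122500 - 354025 = 7768475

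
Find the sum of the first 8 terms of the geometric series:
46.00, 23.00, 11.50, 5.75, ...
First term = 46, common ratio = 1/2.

Sₙ = a(1 - rⁿ) / (1 - r)
S_8 = 46(1 - (1/2)^8) / (1 - (1/2))
S_8 = 46(1 - (1/256)) / (1/2)
S_8 = 5865/64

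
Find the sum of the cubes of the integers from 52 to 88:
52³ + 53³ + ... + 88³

Use ∑_{k=1}^{n} k³ = [n(n+1)/2]², then subtract the first 51 terms.
∑_{k=1}^{88} k³ = [88×89/2]² = 3916² = 15335056
∑_{k=1}^{51} k³ = [51×52/2]² = 1326² = 1758276
∑_{k=52}^{88} k³ = 15335056 - 1758276 = 13576780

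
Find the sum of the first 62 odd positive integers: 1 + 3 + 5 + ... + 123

Sum of first n odd numbers = n²
= 62²
= 3844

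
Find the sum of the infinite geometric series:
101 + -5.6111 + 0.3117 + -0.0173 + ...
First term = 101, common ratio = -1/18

For |r| < 1, S = a / (1 - r)
S = 101 / (1 - (-1/18))
S = 101 / (19/18)
S = 1818/19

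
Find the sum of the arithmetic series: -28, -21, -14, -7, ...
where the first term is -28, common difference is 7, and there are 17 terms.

Sₙ = n/2 × (first + last)
Last term = a + (n-1)d = -28 + (17-1)×7 = 84
S_17 = 17/2 × (-28 + 84)
S_17 = 17/2 × 56 = 476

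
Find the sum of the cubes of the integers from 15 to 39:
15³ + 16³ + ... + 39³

Use ∑_{k=1}^{n} k³ = [n(n+1)/2]², then subtract the first 14 terms.
∑_{k=1}^{39} k³ = [39×40/2]² = 780² = 608400
∑_{k=1}^{14} k³ = [14×15/2]² = 105² = 11025
∑_{k=15}^{39} k³ = 608400 - 11025 = 597375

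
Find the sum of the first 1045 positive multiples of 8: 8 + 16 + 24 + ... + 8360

Factor out 8: = 8(1 + 2 + ... + 1045) = 8 × n(n+1)/2
= 8 × 1045×1046/2
= 8 × 546535
= 4372280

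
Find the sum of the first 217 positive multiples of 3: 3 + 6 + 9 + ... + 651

Factor out 3: = 3(1 + 2 + ... + 217) = 3 × n(n+1)/2
= 3 × 217×218/2
= 3 × 23653
= 70959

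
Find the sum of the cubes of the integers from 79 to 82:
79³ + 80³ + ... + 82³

Use ∑_{k=1}^{n} k³ = [n(n+1)/2]², then subtract the first 78 terms.
∑_{k=1}^{82} k³ = [82×83/2]² = 3403² = 11580409
∑_{k=1}^{78} k³ = [78×79/2]² = 3081² = 9492561
∑_{k=79}^{82} k³ = 11580409 - 9492561 = 2087848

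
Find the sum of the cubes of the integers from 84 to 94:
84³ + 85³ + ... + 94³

Use ∑_{k=1}^{n} k³ = [n(n+1)/2]², then subtract the first 83 terms.
∑_{k=1}^{94} k³ = [94×95/2]² = 4465² = 19936225
∑_{k=1}^{83} k³ = [83×84/2]² = 3486² = 12152196
∑_{k=84}^{94} k³ = 19936225 - 12152196 = 7784029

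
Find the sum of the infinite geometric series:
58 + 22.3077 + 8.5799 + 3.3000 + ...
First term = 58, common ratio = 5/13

For |r| < 1, S = a / (1 - r)
S = 58 / (1 - (5/13))
S = 58 / (8/13)
S = 377/4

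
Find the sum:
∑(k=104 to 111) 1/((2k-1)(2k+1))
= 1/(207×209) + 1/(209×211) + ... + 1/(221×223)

Partial fractions: 1/((2k-1)(2k+1)) = (1/2)[1/(2k-1) - 1/(2k+1)]
The series telescopes:
= (1/2)[1/207 - 1/223]
= 8/46161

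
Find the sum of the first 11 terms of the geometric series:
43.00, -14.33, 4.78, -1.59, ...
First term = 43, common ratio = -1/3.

Sₙ = a(1 - rⁿ) / (1 - r)
S_11 = 43(1 - (-1/3)^11) / (1 - (-1/3))
S_11 = 43(1 - (-1/177147)) / (4/3)
S_11 = 1904341/59049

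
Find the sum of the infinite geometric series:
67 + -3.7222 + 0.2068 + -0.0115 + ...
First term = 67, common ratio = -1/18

For |r| < 1, S = a / (1 - r)
S = 67 / (1 - (-1/18))
S = 67 / (19/18)
S = 1206/19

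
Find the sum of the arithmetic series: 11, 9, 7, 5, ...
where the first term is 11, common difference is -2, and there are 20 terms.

Sₙ = n/2 × (first + last)
Last term = a + (n-1)d = 11 + (20-1)×(-2) = -27
S_20 = 20/2 × (11 + (-27))
S_20 = 20/2 × (-16) = -160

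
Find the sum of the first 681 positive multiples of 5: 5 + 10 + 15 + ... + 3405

Factor out 5: = 5(1 + 2 + ... + 681) = 5 × n(n+1)/2
= 5 × 681×682/2
= 5 × 232221
= 1161105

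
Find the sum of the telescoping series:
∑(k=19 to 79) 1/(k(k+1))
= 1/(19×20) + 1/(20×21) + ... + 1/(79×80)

Partial fractions: 1/(k(k+1)) = 1/k - 1/(k+1)
The series telescopes:
= (1/19 - 1/20) + (1/20 - 1/21) + ... + (1/79 - 1/80)
= 1/19 - 1/80
= 61/1520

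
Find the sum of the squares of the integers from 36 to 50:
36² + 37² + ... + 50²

Use ∑_{k=1}^{n} k² = n(n+1)(2n+1)/6, then subtract the first 35 terms.
∑_{k=1}^{50} k² = 50×51×101/6 = 42925
∑_{k=1}^{35} k² = 35×36×71/6 = 14910
∑_{k=36}^{50} k² = 42925 - 14910 = 28015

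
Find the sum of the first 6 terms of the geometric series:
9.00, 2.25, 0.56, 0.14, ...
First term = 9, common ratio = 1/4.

Sₙ = a(1 - rⁿ) / (1 - r)
S_6 = 9(1 - (1/4)^6) / (1 - (1/4))
S_6 = 9(1 - (1/4096)) / (3/4)
S_6 = 12285/1024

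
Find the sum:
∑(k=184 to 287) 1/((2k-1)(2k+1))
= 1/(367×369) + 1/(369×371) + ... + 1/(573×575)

Partial fractions: 1/((2k-1)(2k+1)) = (1/2)[1/(2k-1) - 1/(2k+1)]
The series telescopes:
= (1/2)[1/367 - 1/575]
= 104/211025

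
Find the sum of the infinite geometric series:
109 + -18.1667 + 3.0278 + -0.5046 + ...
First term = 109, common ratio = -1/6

For |r| < 1, S = a / (1 - r)
S = 109 / (1 - (-1/6))
S = 109 / (7/6)
S = 654/7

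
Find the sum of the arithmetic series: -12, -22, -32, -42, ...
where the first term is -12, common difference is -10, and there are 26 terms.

Sₙ = n/2 × (first + last)
Last term = a + (n-1)d = -12 + (26-1)×(-10) = -262
S_26 = 26/2 × (-12 + (-262))
S_26 = 26/2 × (-274) = -3562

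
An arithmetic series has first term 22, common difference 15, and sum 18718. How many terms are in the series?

Using S = n/2 × [2a + (n-1)d]
18718 = n/2 × [2(22) + (n-1)(15)]
18718 = n/2 × [44 + 15n - 15]
37436 = n × [29 + 15n]
15n² + (29)n - 37436 = 0
Discriminant: Δ = (29)² - 4(15)(-37436) = 841 + 2246160 = 2247001
√Δ = 1499
n = [-(29) + √Δ] / (2·15) = (-29 + 1499) / 30 = 1470 / 30 = 49
(The negative root is discarded since n must be a positive integer.)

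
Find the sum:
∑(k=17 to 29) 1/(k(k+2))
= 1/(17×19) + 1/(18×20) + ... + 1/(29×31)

Partial fractions: 1/(k(k+2)) = (1/2)[1/k - 1/(k+2)]
Telescoping leaves the first two and last two terms:
= (1/2)[1/17 + 1/18 - 1/30 - 1/31]
= 1157/47430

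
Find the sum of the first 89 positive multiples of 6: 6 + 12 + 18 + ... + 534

Factor out 6: = 6(1 + 2 + ... + 89) = 6 × n(n+1)/2
= 6 × 89×90/2
= 6 × 4005
= 24030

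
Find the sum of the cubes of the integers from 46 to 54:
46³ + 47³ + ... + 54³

Use ∑_{k=1}^{n} k³ = [n(n+1)/2]², then subtract the first 45 terms.
∑_{k=1}^{54} k³ = [54×55/2]² = 1485² = 2205225
∑_{k=1}^{45} k³ = [45×46/2]² = 1035² = 1071225
∑_{k=46}^{54} k³ = 2205225 - 1071225 = 1134000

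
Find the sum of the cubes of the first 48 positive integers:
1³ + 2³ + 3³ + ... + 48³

Formula: ∑k³ = [n(n+1)/2]²
= [48×49/2]²
= 1176²
= 1382976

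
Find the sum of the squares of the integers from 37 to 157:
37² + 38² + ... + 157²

Use ∑_{k=1}^{n} k² = n(n+1)(2n+1)/6, then subtract the first 36 terms.
∑_{k=1}^{157} k² = 157×158×315/6 = 1302315
∑_{k=1}^{36} k² = 36×37×73/6 = 16206
∑_{k=37}^{157} k² = 1302315 - 16206 = 1286109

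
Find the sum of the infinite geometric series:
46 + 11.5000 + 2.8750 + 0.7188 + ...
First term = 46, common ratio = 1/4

For |r| < 1, S = a / (1 - r)
S = 46 / (1 - (1/4))
S = 46 / (3/4)
S = 184/3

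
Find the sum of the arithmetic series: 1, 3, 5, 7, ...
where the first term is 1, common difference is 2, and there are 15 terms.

Sₙ = n/2 × (first + last)
Last term = a + (n-1)d = 1 + (15-1)×2 = 29
S_15 = 15/2 × (1 + 29)
S_15 = 15/2 × 30 = 225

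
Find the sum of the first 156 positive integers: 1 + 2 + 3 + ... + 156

Formula: ∑k = n(n+1)/2
= 156×157/2
= 24492/2
= 12246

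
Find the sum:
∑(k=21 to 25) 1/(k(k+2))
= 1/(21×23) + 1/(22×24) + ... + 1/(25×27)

Partial fractions: 1/(k(k+2)) = (1/2)[1/k - 1/(k+2)]
Telescoping leaves the first two and last two terms:
= (1/2)[1/21 + 1/22 - 1/26 - 1/27]
= 475/54054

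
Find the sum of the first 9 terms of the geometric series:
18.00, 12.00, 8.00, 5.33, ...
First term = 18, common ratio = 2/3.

Sₙ = a(1 - rⁿ) / (1 - r)
S_9 = 18(1 - (2/3)^9) / (1 - (2/3))
S_9 = 18(1 - (512/19683)) / (1/3)
S_9 = 38342/729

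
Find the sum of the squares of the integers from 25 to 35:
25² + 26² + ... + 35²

Use ∑_{k=1}^{n} k² = n(n+1)(2n+1)/6, then subtract the first 24 terms.
∑_{k=1}^{35} k² = 35×36×71/6 = 14910
∑_{k=1}^{24} k² = 24×25×49/6 = 4900
∑_{k=25}^{35} k² = 14910 - 4900 = 10010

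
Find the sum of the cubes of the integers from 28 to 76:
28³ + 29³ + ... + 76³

Use ∑_{k=1}^{n} k³ = [n(n+1)/2]², then subtract the first 27 terms.
∑_{k=1}^{76} k³ = [76×77/2]² = 2926² = 8561476
∑_{k=1}^{27} k³ = [27×28/2]² = 378² = 142884
∑_{k=28}^{76} k³ = 8561476 - 142884 = 8418592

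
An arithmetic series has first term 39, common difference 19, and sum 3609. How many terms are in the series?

Using S = n/2 × [2a + (n-1)d]
3609 = n/2 × [2(39) + (n-1)(19)]
3609 = n/2 × [78 + 19n - 19]
7218 = n × [59 + 19n]
19n² + (59)n - 7218 = 0
Discriminant: Δ = (59)² - 4(19)(-7218) = 3481 + 548568 = 552049
√Δ = 743
n = [-(59) + √Δ] / (2·19) = (-59 + 743) / 38 = 684 / 38 = 18
(The negative root is discarded since n must be a positive integer.)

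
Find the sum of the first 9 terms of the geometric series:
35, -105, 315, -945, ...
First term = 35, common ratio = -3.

Sₙ = a(1 - rⁿ) / (1 - r)
S_9 = 35(1 - (-3)^9) / (1 - (-3))
S_9 = 35(1 - (-19683)) / (4)
S_9 = 172235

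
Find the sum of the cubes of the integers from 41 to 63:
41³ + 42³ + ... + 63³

Use ∑_{k=1}^{n} k³ = [n(n+1)/2]², then subtract the first 40 terms.
∑_{k=1}^{63} k³ = [63×64/2]² = 2016² = 4064256
∑_{k=1}^{40} k³ = [40×41/2]² = 820² = 672400
∑_{k=41}^{63} k³ = 4064256 - 672400 = 3391856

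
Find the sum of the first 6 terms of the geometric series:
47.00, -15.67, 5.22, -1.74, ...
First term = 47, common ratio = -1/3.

Sₙ = a(1 - rⁿ) / (1 - r)
S_6 = 47(1 - (-1/3)^6) / (1 - (-1/3))
S_6 = 47(1 - (1/729)) / (4/3)
S_6 = 8554/243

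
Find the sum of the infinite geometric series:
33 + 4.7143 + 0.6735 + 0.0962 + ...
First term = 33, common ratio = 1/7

For |r| < 1, S = a / (1 - r)
S = 33 / (1 - (1/7))
S = 33 / (6/7)
S = 77/2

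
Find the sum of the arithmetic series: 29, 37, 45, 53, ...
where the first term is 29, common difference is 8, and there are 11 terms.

Sₙ = n/2 × (first + last)
Last term = a + (n-1)d = 29 + (11-1)×8 = 109
S_11 = 11/2 × (29 + 109)
S_11 = 11/2 × 138 = 759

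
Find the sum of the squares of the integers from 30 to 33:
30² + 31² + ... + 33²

Use ∑_{k=1}^{n} k² = n(n+1)(2n+1)/6, then subtract the first 29 terms.
∑_{k=1}^{33} k² = 33×34×67/6 = 12529
∑_{k=1}^{29} k² = 29×30×59/6 = 8555
∑_{k=30}^{33} k² = 12529 - 8555 = 3974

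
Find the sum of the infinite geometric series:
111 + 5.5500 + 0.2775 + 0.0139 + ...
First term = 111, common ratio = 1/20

For |r| < 1, S = a / (1 - r)
S = 111 / (1 - (1/20))
S = 111 / (19/20)
S = 2220/19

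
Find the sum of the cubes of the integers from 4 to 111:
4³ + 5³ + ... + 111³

Use ∑_{k=1}^{n} k³ = [n(n+1)/2]², then subtract the first 3 terms.
∑_{k=1}^{111} k³ = [111×112/2]² = 6216² = 38638656
∑_{k=1}^{3} k³ = [3×4/2]² = 6² = 36
∑_{k=4}^{111} k³ = 38638656 - 36 = 38638620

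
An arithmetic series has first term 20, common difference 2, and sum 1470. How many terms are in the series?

Using S = n/2 × [2a + (n-1)d]
1470 = n/2 × [2(20) + (n-1)(2)]
1470 = n/2 × [40 + 2n - 2]
2940 = n × [38 + 2n]
2n² + (38)n - 2940 = 0
Discriminant: Δ = (38)² - 4(2)(-2940) = 1444 + 23520 = 24964
√Δ = 158
n = [-(38) + √Δ] / (2·2) = (-38 + 158) / 4 = 120 / 4 = 30
(The negative root is discarded since n must be a positive integer.)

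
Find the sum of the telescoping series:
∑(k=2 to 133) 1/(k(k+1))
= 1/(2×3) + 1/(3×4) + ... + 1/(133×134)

Partial fractions: 1/(k(k+1)) = 1/k - 1/(k+1)
The series telescopes:
= (1/2 - 1/3) + (1/3 - 1/4) + ... + (1/133 - 1/134)
= 1/2 - 1/134
= 33/67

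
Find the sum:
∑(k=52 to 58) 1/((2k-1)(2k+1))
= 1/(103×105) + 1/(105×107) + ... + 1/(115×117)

Partial fractions: 1/((2k-1)(2k+1)) = (1/2)[1/(2k-1) - 1/(2k+1)]
The series telescopes:
= (1/2)[1/103 - 1/117]
= 7/12051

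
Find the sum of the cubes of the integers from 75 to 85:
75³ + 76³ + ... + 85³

Use ∑_{k=1}^{n} k³ = [n(n+1)/2]², then subtract the first 74 terms.
∑_{k=1}^{85} k³ = [85×86/2]² = 3655² = 13359025
∑_{k=1}^{74} k³ = [74×75/2]² = 2775² = 7700625
∑_{k=75}^{85} k³ = 13359025 - 7700625 = 5658400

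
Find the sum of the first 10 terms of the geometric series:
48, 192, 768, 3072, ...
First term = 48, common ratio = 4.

Sₙ = a(1 - rⁿ) / (1 - r)
S_10 = 48(1 - 4^10) / (1 - 4)
S_10 = 48(1 - 1048576) / (-3)
S_10 = 16777200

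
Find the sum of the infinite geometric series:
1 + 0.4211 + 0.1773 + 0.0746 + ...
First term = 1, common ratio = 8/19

For |r| < 1, S = a / (1 - r)
S = 1 / (1 - (8/19))
S = 1 / (11/19)
S = 19/11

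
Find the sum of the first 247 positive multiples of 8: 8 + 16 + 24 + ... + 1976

Factor out 8: = 8(1 + 2 + ... + 247) = 8 × n(n+1)/2
= 8 × 247×248/2
= 8 × 30628
= 245024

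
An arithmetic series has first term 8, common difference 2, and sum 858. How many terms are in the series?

Using S = n/2 × [2a + (n-1)d]
858 = n/2 × [2(8) + (n-1)(2)]
858 = n/2 × [16 + 2n - 2]
1716 = n × [14 + 2n]
2n² + (14)n - 1716 = 0
Discriminant: Δ = (14)² - 4(2)(-1716) = 196 + 13728 = 13924
√Δ = 118
n = [-(14) + √Δ] / (2·2) = (-14 + 118) / 4 = 104 / 4 = 26
(The negative root is discarded since n must be a positive integer.)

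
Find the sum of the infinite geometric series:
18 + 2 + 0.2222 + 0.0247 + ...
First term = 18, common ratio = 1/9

For |r| < 1, S = a / (1 - r)
S = 18 / (1 - (1/9))
S = 18 / (8/9)
S = 81/4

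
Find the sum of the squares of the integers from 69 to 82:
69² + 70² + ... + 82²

Use ∑_{k=1}^{n} k² = n(n+1)(2n+1)/6, then subtract the first 68 terms.
∑_{k=1}^{82} k² = 82×83×165/6 = 187165
∑_{k=1}^{68} k² = 68×69×137/6 = 107134
∑_{k=69}^{82} k² = 187165 - 107134 = 80031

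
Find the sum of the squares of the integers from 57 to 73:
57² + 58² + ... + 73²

Use ∑_{k=1}^{n} k² = n(n+1)(2n+1)/6, then subtract the first 56 terms.
∑_{k=1}^{73} k² = 73×74×147/6 = 132349
∑_{k=1}^{56} k² = 56×57×113/6 = 60116
∑_{k=57}^{73} k² = 132349 - 60116 = 72233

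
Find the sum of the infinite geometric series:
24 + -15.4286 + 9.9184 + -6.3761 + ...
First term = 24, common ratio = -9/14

For |r| < 1, S = a / (1 - r)
S = 24 / (1 - (-9/14))
S = 24 / (23/14)
S = 336/23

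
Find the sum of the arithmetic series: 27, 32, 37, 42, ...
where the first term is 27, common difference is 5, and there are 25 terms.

Sₙ = n/2 × (first + last)
Last term = a + (n-1)d = 27 + (25-1)×5 = 147
S_25 = 25/2 × (27 + 147)
S_25 = 25/2 × 174 = 2175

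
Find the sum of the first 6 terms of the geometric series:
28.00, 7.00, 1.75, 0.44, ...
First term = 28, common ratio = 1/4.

Sₙ = a(1 - rⁿ) / (1 - r)
S_6 = 28(1 - (1/4)^6) / (1 - (1/4))
S_6 = 28(1 - (1/4096)) / (3/4)
S_6 = 9555/256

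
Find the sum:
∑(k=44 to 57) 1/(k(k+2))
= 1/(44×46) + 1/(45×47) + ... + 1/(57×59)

Partial fractions: 1/(k(k+2)) = (1/2)[1/k - 1/(k+2)]
Telescoping leaves the first two and last two terms:
= (1/2)[1/44 + 1/45 - 1/58 - 1/59]
= 36449/6775560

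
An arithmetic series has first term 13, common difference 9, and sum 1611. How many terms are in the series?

Using S = n/2 × [2a + (n-1)d]
1611 = n/2 × [2(13) + (n-1)(9)]
1611 = n/2 × [26 + 9n - 9]
3222 = n × [17 + 9n]
9n² + (17)n - 3222 = 0
Discriminant: Δ = (17)² - 4(9)(-3222) = 289 + 115992 = 116281
√Δ = 341
n = [-(17) + √Δ] / (2·9) = (-17 + 341) / 18 = 324 / 18 = 18
(The negative root is discarded since n must be a positive integer.)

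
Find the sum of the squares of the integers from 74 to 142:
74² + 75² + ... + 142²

Use ∑_{k=1}^{n} k² = n(n+1)(2n+1)/6, then subtract the first 73 terms.
∑_{k=1}^{142} k² = 142×143×285/6 = 964535
∑_{k=1}^{73} k² = 73×74×147/6 = 132349
∑_{k=74}^{142} k² = 964535 - 132349 = 832186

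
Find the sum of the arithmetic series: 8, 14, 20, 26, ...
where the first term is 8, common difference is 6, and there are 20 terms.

Sₙ = n/2 × (first + last)
Last term = a + (n-1)d = 8 + (20-1)×6 = 122
S_20 = 20/2 × (8 + 122)
S_20 = 20/2 × 130 = 1300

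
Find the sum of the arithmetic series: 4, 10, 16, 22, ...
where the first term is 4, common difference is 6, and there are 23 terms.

Sₙ = n/2 × (first + last)
Last term = a + (n-1)d = 4 + (23-1)×6 = 136
S_23 = 23/2 × (4 + 136)
S_23 = 23/2 × 140 = 1610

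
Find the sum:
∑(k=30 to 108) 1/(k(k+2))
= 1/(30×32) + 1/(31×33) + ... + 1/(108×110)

Partial fractions: 1/(k(k+2)) = (1/2)[1/k - 1/(k+2)]
Telescoping leaves the first two and last two terms:
= (1/2)[1/30 + 1/31 - 1/109 - 1/110]
= 13193/557535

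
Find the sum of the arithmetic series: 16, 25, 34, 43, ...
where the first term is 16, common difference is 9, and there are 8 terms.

Sₙ = n/2 × (first + last)
Last term = a + (n-1)d = 16 + (8-1)×9 = 79
S_8 = 8/2 × (16 + 79)
S_8 = 8/2 × 95 = 380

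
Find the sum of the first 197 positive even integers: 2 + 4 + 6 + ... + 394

Sum of first n even numbers = n(n+1)
= 197×198
= 39006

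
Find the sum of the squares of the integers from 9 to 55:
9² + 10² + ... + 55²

Use ∑_{k=1}^{n} k² = n(n+1)(2n+1)/6, then subtract the first 8 terms.
∑_{k=1}^{55} k² = 55×56×111/6 = 56980
∑_{k=1}^{8} k² = 8×9×17/6 = 204
∑_{k=9}^{55} k² = 56980 - 204 = 56776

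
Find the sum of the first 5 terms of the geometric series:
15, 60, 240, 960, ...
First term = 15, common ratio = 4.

Sₙ = a(1 - rⁿ) / (1 - r)
S_5 = 15(1 - 4^5) / (1 - 4)
S_5 = 15(1 - 1024) / (-3)
S_5 = 5115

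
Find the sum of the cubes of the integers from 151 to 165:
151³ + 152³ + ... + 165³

Use ∑_{k=1}^{n} k³ = [n(n+1)/2]², then subtract the first 150 terms.
∑_{k=1}^{165} k³ = [165×166/2]² = 13695² = 187553025
∑_{k=1}^{150} k³ = [150×151/2]² = 11325² = 128255625
∑_{k=151}^{165} k³ = 187553025 - 128255625 = 59297400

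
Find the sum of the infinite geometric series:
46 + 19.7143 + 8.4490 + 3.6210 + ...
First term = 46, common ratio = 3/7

For |r| < 1, S = a / (1 - r)
S = 46 / (1 - (3/7))
S = 46 / (4/7)
S = 161/2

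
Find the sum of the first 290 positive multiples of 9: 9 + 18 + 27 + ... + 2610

Factor out 9: = 9(1 + 2 + ... + 290) = 9 × n(n+1)/2
= 9 × 290×291/2
= 9 × 42195
= 379755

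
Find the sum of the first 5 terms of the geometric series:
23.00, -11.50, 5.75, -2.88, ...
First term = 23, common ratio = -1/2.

Sₙ = a(1 - rⁿ) / (1 - r)
S_5 = 23(1 - (-1/2)^5) / (1 - (-1/2))
S_5 = 23(1 - (-1/32)) / (3/2)
S_5 = 253/16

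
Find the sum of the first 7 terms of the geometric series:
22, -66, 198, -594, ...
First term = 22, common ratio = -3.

Sₙ = a(1 - rⁿ) / (1 - r)
S_7 = 22(1 - (-3)^7) / (1 - (-3))
S_7 = 22(1 - (-2187)) / (4)
S_7 = 12034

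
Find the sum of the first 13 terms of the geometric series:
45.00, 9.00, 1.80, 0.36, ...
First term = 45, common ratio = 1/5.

Sₙ = a(1 - rⁿ) / (1 - r)
S_13 = 45(1 - (1/5)^13) / (1 - (1/5))
S_13 = 45(1 - (1/1220703125)) / (4/5)
S_13 = 2746582029/48828125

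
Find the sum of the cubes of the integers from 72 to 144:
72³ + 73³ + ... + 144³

Use ∑_{k=1}^{n} k³ = [n(n+1)/2]², then subtract the first 71 terms.
∑_{k=1}^{144} k³ = [144×145/2]² = 10440² = 108993600
∑_{k=1}^{71} k³ = [71×72/2]² = 2556² = 6533136
∑_{k=72}^{144} k³ = 108993600 - 6533136 = 102460464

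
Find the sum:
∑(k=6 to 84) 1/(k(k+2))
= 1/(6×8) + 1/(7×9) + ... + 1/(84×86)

Partial fractions: 1/(k(k+2)) = (1/2)[1/k - 1/(k+2)]
Telescoping leaves the first two and last two terms:
= (1/2)[1/6 + 1/7 - 1/85 - 1/86]
= 10981/76755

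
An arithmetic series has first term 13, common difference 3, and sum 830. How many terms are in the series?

Using S = n/2 × [2a + (n-1)d]
830 = n/2 × [2(13) + (n-1)(3)]
830 = n/2 × [26 + 3n - 3]
1660 = n × [23 + 3n]
3n² + (23)n - 1660 = 0
Discriminant: Δ = (23)² - 4(3)(-1660) = 529 + 19920 = 20449
√Δ = 143
n = [-(23) + √Δ] / (2·3) = (-23 + 143) / 6 = 120 / 6 = 20
(The negative root is discarded since n must be a positive integer.)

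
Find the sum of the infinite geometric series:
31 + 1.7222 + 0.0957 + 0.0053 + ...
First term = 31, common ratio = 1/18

For |r| < 1, S = a / (1 - r)
S = 31 / (1 - (1/18))
S = 31 / (17/18)
S = 558/17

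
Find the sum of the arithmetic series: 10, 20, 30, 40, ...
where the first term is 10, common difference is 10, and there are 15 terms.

Sₙ = n/2 × (first + last)
Last term = a + (n-1)d = 10 + (15-1)×10 = 150
S_15 = 15/2 × (10 + 150)
S_15 = 15/2 × 160 = 1200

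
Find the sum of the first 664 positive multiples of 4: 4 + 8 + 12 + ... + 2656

Factor out 4: = 4(1 + 2 + ... + 664) = 4 × n(n+1)/2
= 4 × 664×665/2
= 4 × 220780
= 883120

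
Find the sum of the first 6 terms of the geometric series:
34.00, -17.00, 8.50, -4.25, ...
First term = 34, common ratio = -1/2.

Sₙ = a(1 - rⁿ) / (1 - r)
S_6 = 34(1 - (-1/2)^6) / (1 - (-1/2))
S_6 = 34(1 - (1/64)) / (3/2)
S_6 = 357/16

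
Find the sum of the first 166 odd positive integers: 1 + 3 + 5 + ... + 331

Sum of first n odd numbers = n²
= 166²
= 27556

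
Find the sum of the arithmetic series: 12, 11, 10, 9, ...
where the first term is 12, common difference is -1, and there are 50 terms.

Sₙ = n/2 × (first + last)
Last term = a + (n-1)d = 12 + (50-1)×(-1) = -37
S_50 = 50/2 × (12 + (-37))
S_50 = 50/2 × (-25) = -625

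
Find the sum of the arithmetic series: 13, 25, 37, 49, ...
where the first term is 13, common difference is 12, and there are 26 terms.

Sₙ = n/2 × (first + last)
Last term = a + (n-1)d = 13 + (26-1)×12 = 313
S_26 = 26/2 × (13 + 313)
S_26 = 26/2 × 326 = 4238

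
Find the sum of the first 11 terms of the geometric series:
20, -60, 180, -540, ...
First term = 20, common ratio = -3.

Sₙ = a(1 - rⁿ) / (1 - r)
S_11 = 20(1 - (-3)^11) / (1 - (-3))
S_11 = 20(1 - (-177147)) / (4)
S_11 = 885740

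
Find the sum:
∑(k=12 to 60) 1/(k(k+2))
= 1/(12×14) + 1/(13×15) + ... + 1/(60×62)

Partial fractions: 1/(k(k+2)) = (1/2)[1/k - 1/(k+2)]
Telescoping leaves the first two and last two terms:
= (1/2)[1/12 + 1/13 - 1/61 - 1/62]
= 37681/589992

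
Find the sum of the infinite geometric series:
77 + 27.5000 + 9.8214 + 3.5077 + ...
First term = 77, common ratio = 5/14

For |r| < 1, S = a / (1 - r)
S = 77 / (1 - (5/14))
S = 77 / (9/14)
S = 1078/9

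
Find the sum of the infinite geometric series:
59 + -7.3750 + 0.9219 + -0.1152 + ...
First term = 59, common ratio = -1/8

For |r| < 1, S = a / (1 - r)
S = 59 / (1 - (-1/8))
S = 59 / (9/8)
S = 472/9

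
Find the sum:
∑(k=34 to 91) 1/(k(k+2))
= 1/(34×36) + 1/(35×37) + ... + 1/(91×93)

Partial fractions: 1/(k(k+2)) = (1/2)[1/k - 1/(k+2)]
Telescoping leaves the first two and last two terms:
= (1/2)[1/34 + 1/35 - 1/92 - 1/93]
= 185107/10181640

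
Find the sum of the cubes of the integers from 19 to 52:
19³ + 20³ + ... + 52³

Use ∑_{k=1}^{n} k³ = [n(n+1)/2]², then subtract the first 18 terms.
∑_{k=1}^{52} k³ = [52×53/2]² = 1378² = 1898884
∑_{k=1}^{18} k³ = [18×19/2]² = 171² = 29241
∑_{k=19}^{52} k³ = 1898884 - 29241 = 1869643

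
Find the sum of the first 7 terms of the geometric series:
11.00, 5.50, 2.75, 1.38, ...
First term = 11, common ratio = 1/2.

Sₙ = a(1 - rⁿ) / (1 - r)
S_7 = 11(1 - (1/2)^7) / (1 - (1/2))
S_7 = 11(1 - (1/128)) / (1/2)
S_7 = 1397/64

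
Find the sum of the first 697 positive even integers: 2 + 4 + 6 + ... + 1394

Sum of first n even numbers = n(n+1)
= 697×698
= 486506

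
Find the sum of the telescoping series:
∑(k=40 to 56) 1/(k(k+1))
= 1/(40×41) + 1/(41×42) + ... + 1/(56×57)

Partial fractions: 1/(k(k+1)) = 1/k - 1/(k+1)
The series telescopes:
= (1/40 - 1/41) + (1/41 - 1/42) + ... + (1/56 - 1/57)
= 1/40 - 1/57
= 17/2280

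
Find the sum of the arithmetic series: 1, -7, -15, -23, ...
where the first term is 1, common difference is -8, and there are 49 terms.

Sₙ = n/2 × (first + last)
Last term = a + (n-1)d = 1 + (49-1)×(-8) = -383
S_49 = 49/2 × (1 + (-383))
S_49 = 49/2 × (-382) = -9359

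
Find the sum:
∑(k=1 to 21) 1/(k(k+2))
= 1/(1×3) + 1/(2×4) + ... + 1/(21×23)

Partial fractions: 1/(k(k+2)) = (1/2)[1/k - 1/(k+2)]
Telescoping leaves the first two and last two terms:
= (1/2)[1/1 + 1/2 - 1/22 - 1/23]
= 357/506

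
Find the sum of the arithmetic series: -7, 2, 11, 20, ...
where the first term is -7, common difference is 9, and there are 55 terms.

Sₙ = n/2 × (first + last)
Last term = a + (n-1)d = -7 + (55-1)×9 = 479
S_55 = 55/2 × (-7 + 479)
S_55 = 55/2 × 472 = 12980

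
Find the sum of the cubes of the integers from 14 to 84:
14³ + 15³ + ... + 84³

Use ∑_{k=1}^{n} k³ = [n(n+1)/2]², then subtract the first 13 terms.
∑_{k=1}^{84} k³ = [84×85/2]² = 3570² = 12744900
∑_{k=1}^{13} k³ = [13×14/2]² = 91² = 8281
∑_{k=14}^{84} k³ = 12744900 - 8281 = 12736619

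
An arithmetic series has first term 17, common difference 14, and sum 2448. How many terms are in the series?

Using S = n/2 × [2a + (n-1)d]
2448 = n/2 × [2(17) + (n-1)(14)]
2448 = n/2 × [34 + 14n - 14]
4896 = n × [20 + 14n]
14n² + (20)n - 4896 = 0
Discriminant: Δ = (20)² - 4(14)(-4896) = 400 + 274176 = 274576
√Δ = 524
n = [-(20) + √Δ] / (2·14) = (-20 + 524) / 28 = 504 / 28 = 18
(The negative root is discarded since n must be a positive integer.)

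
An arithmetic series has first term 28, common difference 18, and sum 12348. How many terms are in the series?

Using S = n/2 × [2a + (n-1)d]
12348 = n/2 × [2(28) + (n-1)(18)]
12348 = n/2 × [56 + 18n - 18]
24696 = n × [38 + 18n]
18n² + (38)n - 24696 = 0
Discriminant: Δ = (38)² - 4(18)(-24696) = 1444 + 1778112 = 1779556
√Δ = 1334
n = [-(38) + √Δ] / (2·18) = (-38 + 1334) / 36 = 1296 / 36 = 36
(The negative root is discarded since n must be a positive integer.)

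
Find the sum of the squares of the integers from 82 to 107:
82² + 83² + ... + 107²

Use ∑_{k=1}^{n} k² = n(n+1)(2n+1)/6, then subtract the first 81 terms.
∑_{k=1}^{107} k² = 107×108×215/6 = 414090
∑_{k=1}^{81} k² = 81×82×163/6 = 180441
∑_{k=82}^{107} k² = 414090 - 180441 = 233649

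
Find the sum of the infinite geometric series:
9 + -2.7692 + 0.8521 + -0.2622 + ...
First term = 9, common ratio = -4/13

For |r| < 1, S = a / (1 - r)
S = 9 / (1 - (-4/13))
S = 9 / (17/13)
S = 117/17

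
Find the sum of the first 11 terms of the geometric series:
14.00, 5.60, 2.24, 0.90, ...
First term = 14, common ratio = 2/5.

Sₙ = a(1 - rⁿ) / (1 - r)
S_11 = 14(1 - (2/5)^11) / (1 - (2/5))
S_11 = 14(1 - (2048/48828125)) / (3/5)
S_11 = 227855026/9765625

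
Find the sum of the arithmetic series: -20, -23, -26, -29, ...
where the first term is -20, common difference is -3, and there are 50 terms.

Sₙ = n/2 × (first + last)
Last term = a + (n-1)d = -20 + (50-1)×(-3) = -167
S_50 = 50/2 × (-20 + (-167))
S_50 = 50/2 × (-187) = -4675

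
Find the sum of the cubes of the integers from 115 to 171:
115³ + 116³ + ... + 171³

Use ∑_{k=1}^{n} k³ = [n(n+1)/2]², then subtract the first 114 terms.
∑_{k=1}^{171} k³ = [171×172/2]² = 14706² = 216266436
∑_{k=1}^{114} k³ = [114×115/2]² = 6555² = 42968025
∑_{k=115}^{171} k³ = 216266436 - 42968025 = 173298411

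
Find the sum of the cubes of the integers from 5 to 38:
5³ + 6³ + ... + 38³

Use ∑_{k=1}^{n} k³ = [n(n+1)/2]², then subtract the first 4 terms.
∑_{k=1}^{38} k³ = [38×39/2]² = 741² = 549081
∑_{k=1}^{4} k³ = [4×5/2]² = 10² = 100
∑_{k=5}^{38} k³ = 549081 - 100 = 548981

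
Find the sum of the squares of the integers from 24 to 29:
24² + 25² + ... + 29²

Use ∑_{k=1}^{n} k² = n(n+1)(2n+1)/6, then subtract the first 23 terms.
∑_{k=1}^{29} k² = 29×30×59/6 = 8555
∑_{k=1}^{23} k² = 23×24×47/6 = 4324
∑_{k=24}^{29} k² = 8555 - 4324 = 4231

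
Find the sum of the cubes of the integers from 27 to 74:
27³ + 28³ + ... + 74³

Use ∑_{k=1}^{n} k³ = [n(n+1)/2]², then subtract the first 26 terms.
∑_{k=1}^{74} k³ = [74×75/2]² = 2775² = 7700625
∑_{k=1}^{26} k³ = [26×27/2]² = 351² = 123201
∑_{k=27}^{74} k³ = 7700625 - 123201 = 7577424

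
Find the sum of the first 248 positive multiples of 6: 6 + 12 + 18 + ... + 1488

Factor out 6: = 6(1 + 2 + ... + 248) = 6 × n(n+1)/2
= 6 × 248×249/2
= 6 × 30876
= 185256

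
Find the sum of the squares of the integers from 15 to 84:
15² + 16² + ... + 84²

Use ∑_{k=1}^{n} k² = n(n+1)(2n+1)/6, then subtract the first 14 terms.
∑_{k=1}^{84} k² = 84×85×169/6 = 201110
∑_{k=1}^{14} k² = 14×15×29/6 = 1015
∑_{k=15}^{84} k² = 201110 - 1015 = 200095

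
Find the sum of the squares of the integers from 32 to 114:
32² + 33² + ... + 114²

Use ∑_{k=1}^{n} k² = n(n+1)(2n+1)/6, then subtract the first 31 terms.
∑_{k=1}^{114} k² = 114×115×229/6 = 500365
∑_{k=1}^{31} k² = 31×32×63/6 = 10416
∑_{k=32}^{114} k² = 500365 - 10416 = 489949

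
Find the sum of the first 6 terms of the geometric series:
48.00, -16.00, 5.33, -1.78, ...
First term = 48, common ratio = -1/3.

Sₙ = a(1 - rⁿ) / (1 - r)
S_6 = 48(1 - (-1/3)^6) / (1 - (-1/3))
S_6 = 48(1 - (1/729)) / (4/3)
S_6 = 2912/81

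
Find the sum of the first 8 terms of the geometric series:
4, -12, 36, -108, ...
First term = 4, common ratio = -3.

Sₙ = a(1 - rⁿ) / (1 - r)
S_8 = 4(1 - (-3)^8) / (1 - (-3))
S_8 = 4(1 - 6561) / (4)
S_8 = -6560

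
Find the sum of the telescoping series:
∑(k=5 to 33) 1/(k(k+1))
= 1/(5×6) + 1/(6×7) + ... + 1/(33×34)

Partial fractions: 1/(k(k+1)) = 1/k - 1/(k+1)
The series telescopes:
= (1/5 - 1/6) + (1/6 - 1/7) + ... + (1/33 - 1/34)
= 1/5 - 1/34
= 29/170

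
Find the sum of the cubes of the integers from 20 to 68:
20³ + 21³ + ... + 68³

Use ∑_{k=1}^{n} k³ = [n(n+1)/2]², then subtract the first 19 terms.
∑_{k=1}^{68} k³ = [68×69/2]² = 2346² = 5503716
∑_{k=1}^{19} k³ = [19×20/2]² = 190² = 36100
∑_{k=20}^{68} k³ = 5503716 - 36100 = 5467616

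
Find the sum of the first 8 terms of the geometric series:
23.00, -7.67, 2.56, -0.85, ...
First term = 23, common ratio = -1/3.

Sₙ = a(1 - rⁿ) / (1 - r)
S_8 = 23(1 - (-1/3)^8) / (1 - (-1/3))
S_8 = 23(1 - (1/6561)) / (4/3)
S_8 = 37720/2187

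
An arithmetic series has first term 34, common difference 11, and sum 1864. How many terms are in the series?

Using S = n/2 × [2a + (n-1)d]
1864 = n/2 × [2(34) + (n-1)(11)]
1864 = n/2 × [68 + 11n - 11]
3728 = n × [57 + 11n]
11n² + (57)n - 3728 = 0
Discriminant: Δ = (57)² - 4(11)(-3728) = 3249 + 164032 = 167281
√Δ = 409
n = [-(57) + √Δ] / (2·11) = (-57 + 409) / 22 = 352 / 22 = 16
(The negative root is discarded since n must be a positive integer.)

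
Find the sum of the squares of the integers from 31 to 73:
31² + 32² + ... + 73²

Use ∑_{k=1}^{n} k² = n(n+1)(2n+1)/6, then subtract the first 30 terms.
∑_{k=1}^{73} k² = 73×74×147/6 = 132349
∑_{k=1}^{30} k² = 30×31×61/6 = 9455
∑_{k=31}^{73} k² = 132349 - 9455 = 122894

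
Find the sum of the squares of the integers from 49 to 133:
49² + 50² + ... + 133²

Use ∑_{k=1}^{n} k² = n(n+1)(2n+1)/6, then subtract the first 48 terms.
∑_{k=1}^{133} k² = 133×134×267/6 = 793079
∑_{k=1}^{48} k² = 48×49×97/6 = 38024
∑_{k=49}^{133} k² = 793079 - 38024 = 755055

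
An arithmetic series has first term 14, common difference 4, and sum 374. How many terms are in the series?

Using S = n/2 × [2a + (n-1)d]
374 = n/2 × [2(14) + (n-1)(4)]
374 = n/2 × [28 + 4n - 4]
748 = n × [24 + 4n]
4n² + (24)n - 748 = 0
Discriminant: Δ = (24)² - 4(4)(-748) = 576 + 11968 = 12544
√Δ = 112
n = [-(24) + √Δ] / (2·4) = (-24 + 112) / 8 = 88 / 8 = 11
(The negative root is discarded since n must be a positive integer.)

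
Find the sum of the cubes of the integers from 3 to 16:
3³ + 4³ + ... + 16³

Use ∑_{k=1}^{n} k³ = [n(n+1)/2]², then subtract the first 2 terms.
∑_{k=1}^{16} k³ = [16×17/2]² = 136² = 18496
∑_{k=1}^{2} k³ = [2×3/2]² = 3² = 9
∑_{k=3}^{16} k³ = 18496 - 9 = 18487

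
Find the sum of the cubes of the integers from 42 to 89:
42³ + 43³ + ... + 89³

Use ∑_{k=1}^{n} k³ = [n(n+1)/2]², then subtract the first 41 terms.
∑_{k=1}^{89} k³ = [89×90/2]² = 4005² = 16040025
∑_{k=1}^{41} k³ = [41×42/2]² = 861² = 741321
∑_{k=42}^{89} k³ = 16040025 - 741321 = 15298704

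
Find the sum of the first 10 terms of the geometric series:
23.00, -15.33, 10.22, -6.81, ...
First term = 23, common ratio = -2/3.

Sₙ = a(1 - rⁿ) / (1 - r)
S_10 = 23(1 - (-2/3)^10) / (1 - (-2/3))
S_10 = 23(1 - (1024/59049)) / (5/3)
S_10 = 266915/19683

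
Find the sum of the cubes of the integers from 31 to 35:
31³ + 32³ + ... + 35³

Use ∑_{k=1}^{n} k³ = [n(n+1)/2]², then subtract the first 30 terms.
∑_{k=1}^{35} k³ = [35×36/2]² = 630² = 396900
∑_{k=1}^{30} k³ = [30×31/2]² = 465² = 216225
∑_{k=31}^{35} k³ = 396900 - 216225 = 180675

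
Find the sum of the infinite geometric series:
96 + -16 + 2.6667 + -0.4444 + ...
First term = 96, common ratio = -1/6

For |r| < 1, S = a / (1 - r)
S = 96 / (1 - (-1/6))
S = 96 / (7/6)
S = 576/7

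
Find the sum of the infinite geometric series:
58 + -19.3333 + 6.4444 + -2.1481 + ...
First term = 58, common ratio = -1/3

For |r| < 1, S = a / (1 - r)
S = 58 / (1 - (-1/3))
S = 58 / (4/3)
S = 87/2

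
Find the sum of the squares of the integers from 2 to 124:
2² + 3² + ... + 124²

Use ∑_{k=1}^{n} k² = n(n+1)(2n+1)/6, then subtract the first 1 terms.
∑_{k=1}^{124} k² = 124×125×249/6 = 643250
∑_{k=1}^{1} k² = 1×2×3/6 = 1
∑_{k=2}^{124} k² = 643250 - 1 = 643249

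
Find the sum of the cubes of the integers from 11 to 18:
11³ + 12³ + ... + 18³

Use ∑_{k=1}^{n} k³ = [n(n+1)/2]², then subtract the first 10 terms.
∑_{k=1}^{18} k³ = [18×19/2]² = 171² = 29241
∑_{k=1}^{10} k³ = [10×11/2]² = 55² = 3025
∑_{k=11}^{18} k³ = 29241 - 3025 = 26216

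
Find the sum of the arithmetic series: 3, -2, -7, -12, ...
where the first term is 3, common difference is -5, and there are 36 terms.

Sₙ = n/2 × (first + last)
Last term = a + (n-1)d = 3 + (36-1)×(-5) = -172
S_36 = 36/2 × (3 + (-172))
S_36 = 36/2 × (-169) = -3042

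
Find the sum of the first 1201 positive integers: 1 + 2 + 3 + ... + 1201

Formula: ∑k = n(n+1)/2
= 1201×1202/2
= 1443602/2
= 721801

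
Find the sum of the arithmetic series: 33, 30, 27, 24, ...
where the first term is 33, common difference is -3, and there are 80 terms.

Sₙ = n/2 × (first + last)
Last term = a + (n-1)d = 33 + (80-1)×(-3) = -204
S_80 = 80/2 × (33 + (-204))
S_80 = 80/2 × (-171) = -6840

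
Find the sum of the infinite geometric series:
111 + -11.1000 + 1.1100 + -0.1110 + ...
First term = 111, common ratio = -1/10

For |r| < 1, S = a / (1 - r)
S = 111 / (1 - (-1/10))
S = 111 / (11/10)
S = 1110/11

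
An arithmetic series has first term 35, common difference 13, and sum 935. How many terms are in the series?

Using S = n/2 × [2a + (n-1)d]
935 = n/2 × [2(35) + (n-1)(13)]
935 = n/2 × [70 + 13n - 13]
1870 = n × [57 + 13n]
13n² + (57)n - 1870 = 0
Discriminant: Δ = (57)² - 4(13)(-1870) = 3249 + 97240 = 100489
√Δ = 317
n = [-(57) + √Δ] / (2·13) = (-57 + 317) / 26 = 260 / 26 = 10
(The negative root is discarded since n must be a positive integer.)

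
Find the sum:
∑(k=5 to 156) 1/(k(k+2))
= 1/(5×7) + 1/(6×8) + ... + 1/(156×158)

Partial fractions: 1/(k(k+2)) = (1/2)[1/k - 1/(k+2)]
Telescoping leaves the first two and last two terms:
= (1/2)[1/5 + 1/6 - 1/157 - 1/158]
= 32927/186045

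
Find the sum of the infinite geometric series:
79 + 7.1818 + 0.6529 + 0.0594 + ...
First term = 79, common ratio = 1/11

For |r| < 1, S = a / (1 - r)
S = 79 / (1 - (1/11))
S = 79 / (10/11)
S = 869/10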